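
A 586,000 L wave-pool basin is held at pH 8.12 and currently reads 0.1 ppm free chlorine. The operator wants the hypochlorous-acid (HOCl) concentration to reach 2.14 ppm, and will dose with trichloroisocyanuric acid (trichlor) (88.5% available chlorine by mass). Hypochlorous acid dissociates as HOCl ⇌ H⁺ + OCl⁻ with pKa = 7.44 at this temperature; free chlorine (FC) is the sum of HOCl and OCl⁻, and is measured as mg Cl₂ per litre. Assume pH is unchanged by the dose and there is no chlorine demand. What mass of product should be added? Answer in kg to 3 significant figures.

[OCl⁻]/[HOCl] = 10^(pH − pKa) = 10^(8.12 − 7.44) = 4.786; fraction as HOCl = 1/(1 + 4.786) = 0.1728.
Free chlorine required for 2.14 ppm HOCl: 2.14 / 0.1728 = 12.38 ppm.
FC to add: 12.38 − 0.1 = 12.28 mg/L as Cl₂.
Cl₂ equivalent: 12.28 mg/L × 586,000 L = 7198 g.
Product at 88.5% available Cl: 7198 / 0.885 = 8133 g.

8.13 kg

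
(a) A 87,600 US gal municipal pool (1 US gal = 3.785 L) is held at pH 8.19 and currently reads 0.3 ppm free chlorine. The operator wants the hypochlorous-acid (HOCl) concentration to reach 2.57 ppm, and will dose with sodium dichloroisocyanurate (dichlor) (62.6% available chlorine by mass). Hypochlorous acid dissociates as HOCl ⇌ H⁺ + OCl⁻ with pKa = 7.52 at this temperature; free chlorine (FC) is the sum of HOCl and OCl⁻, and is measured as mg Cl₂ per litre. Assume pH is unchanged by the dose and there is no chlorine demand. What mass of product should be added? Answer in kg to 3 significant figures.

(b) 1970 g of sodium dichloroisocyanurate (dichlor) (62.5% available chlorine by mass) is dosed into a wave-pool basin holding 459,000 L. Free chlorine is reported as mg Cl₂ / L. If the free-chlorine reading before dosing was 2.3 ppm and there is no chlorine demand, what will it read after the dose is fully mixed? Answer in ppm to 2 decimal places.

(a) Volume: 87,600 US gal × 3.785 L/gal = 331,566 L.
(a) [OCl⁻]/[HOCl] = 10^(pH − pKa) = 10^(8.19 − 7.52) = 4.677; fraction as HOCl = 1/(1 + 4.677) = 0.1761.
(a) Free chlorine required for 2.57 ppm HOCl: 2.57 / 0.1761 = 14.59 ppm.
(a) FC to add: 14.59 − 0.3 = 14.29 mg/L as Cl₂.
(a) Cl₂ equivalent: 14.29 mg/L × 331,566 L = 4738 g.
(a) Product at 62.6% available Cl: 4738 / 0.626 = 7569 g.

(b) Available chlorine delivered: 1970 g × 0.625 = 1231 g as Cl₂.
(b) Concentration rise: 1231 g / 459,000 L = 2.682 mg/L = 2.68 ppm.
(b) Final FC: 2.3 + 2.68 = 4.98 ppm.

(a) 7.57 kg; (b) 4.98 ppm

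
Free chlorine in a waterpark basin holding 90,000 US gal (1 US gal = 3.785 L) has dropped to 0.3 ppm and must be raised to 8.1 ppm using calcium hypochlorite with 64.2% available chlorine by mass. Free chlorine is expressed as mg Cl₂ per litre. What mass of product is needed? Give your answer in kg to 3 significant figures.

Volume: 90,000 US gal × 3.785 L/gal = 340,650 L.
Chlorine deficit: 8.1 − 0.3 = 7.8 ppm = 7.8 mg/L as Cl₂.
Cl₂ equivalent needed: 7.8 mg/L × 340,650 L = 2,657,000 mg = 2657 g.
Product at 64.2% available chlorine: 2657 / 0.642 = 4139 g.

4.14 kg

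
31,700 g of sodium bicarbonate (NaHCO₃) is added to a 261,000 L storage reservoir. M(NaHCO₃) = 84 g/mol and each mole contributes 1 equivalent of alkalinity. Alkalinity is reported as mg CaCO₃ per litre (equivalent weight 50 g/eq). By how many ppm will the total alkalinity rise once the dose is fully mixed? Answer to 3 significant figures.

72.3 ppm

Moles of NaHCO₃: 31,700 g ÷ 84 g/mol = 377.4 mol → 377.4 eq of alkalinity.
As CaCO₃: 377.4 eq × 50 g/eq = 18,870 g.
Rise: 18,870 g / 261,000 L × 1000 = 72.3 mg/L.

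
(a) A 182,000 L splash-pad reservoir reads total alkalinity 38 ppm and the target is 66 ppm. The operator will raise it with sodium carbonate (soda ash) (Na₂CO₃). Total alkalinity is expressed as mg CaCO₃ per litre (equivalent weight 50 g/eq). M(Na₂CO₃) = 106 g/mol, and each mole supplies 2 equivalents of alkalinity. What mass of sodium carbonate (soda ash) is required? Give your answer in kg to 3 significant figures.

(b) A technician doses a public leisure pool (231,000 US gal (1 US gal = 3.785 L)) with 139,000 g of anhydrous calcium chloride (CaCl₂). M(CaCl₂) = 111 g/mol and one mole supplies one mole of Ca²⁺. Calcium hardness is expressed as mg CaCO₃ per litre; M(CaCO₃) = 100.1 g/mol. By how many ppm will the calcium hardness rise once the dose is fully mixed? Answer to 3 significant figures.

(a) Alkalinity to add: (66 − 38) = 28 mg/L as CaCO₃ × 182,000 L = 5096 g as CaCO₃.
(a) Equivalents: 5096 g ÷ 50 g/eq = 101.9 eq.
(a) Each mole of Na₂CO₃ supplies 2 eq, so 101.9 / 2 = 50.96 mol.
(a) Mass: 50.96 mol × 106 g/mol = 5402 g.

(b) Volume: 231,000 US gal × 3.785 L/gal = 874,335 L.
(b) Moles of Ca²⁺: 139,000 g ÷ 111 g/mol = 1252 mol.
(b) As CaCO₃: 1252 mol × 100.1 g/mol = 125,400 g.
(b) Rise: 125,400 g / 874,335 L × 1000 = 143.4 mg/L.

(a) 5.40 kg; (b) 143 ppm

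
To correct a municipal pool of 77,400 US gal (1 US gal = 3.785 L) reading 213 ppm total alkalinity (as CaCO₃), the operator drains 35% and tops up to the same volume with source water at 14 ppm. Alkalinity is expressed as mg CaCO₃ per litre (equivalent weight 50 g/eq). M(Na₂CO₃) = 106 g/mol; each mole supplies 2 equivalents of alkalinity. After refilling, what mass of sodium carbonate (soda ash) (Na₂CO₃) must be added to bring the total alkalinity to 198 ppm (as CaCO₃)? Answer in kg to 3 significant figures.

17.0 kg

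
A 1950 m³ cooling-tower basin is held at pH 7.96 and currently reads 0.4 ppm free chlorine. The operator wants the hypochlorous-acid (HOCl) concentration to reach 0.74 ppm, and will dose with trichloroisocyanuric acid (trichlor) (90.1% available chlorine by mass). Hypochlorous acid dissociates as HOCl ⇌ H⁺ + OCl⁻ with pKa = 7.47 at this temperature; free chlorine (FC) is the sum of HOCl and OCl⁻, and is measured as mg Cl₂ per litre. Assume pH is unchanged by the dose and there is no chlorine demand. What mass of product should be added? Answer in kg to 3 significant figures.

Volume: 1950 m³ = 1,950,000 L.
[OCl⁻]/[HOCl] = 10^(pH − pKa) = 10^(7.96 − 7.47) = 3.09; fraction as HOCl = 1/(1 + 3.09) = 0.2445.
Free chlorine required for 0.74 ppm HOCl: 0.74 / 0.2445 = 3.027 ppm.
FC to add: 3.027 − 0.4 = 2.627 mg/L as Cl₂.
Cl₂ equivalent: 2.627 mg/L × 1,950,000 L = 5122 g.
Product at 90.1% available Cl: 5122 / 0.901 = 5685 g.

5.69 kg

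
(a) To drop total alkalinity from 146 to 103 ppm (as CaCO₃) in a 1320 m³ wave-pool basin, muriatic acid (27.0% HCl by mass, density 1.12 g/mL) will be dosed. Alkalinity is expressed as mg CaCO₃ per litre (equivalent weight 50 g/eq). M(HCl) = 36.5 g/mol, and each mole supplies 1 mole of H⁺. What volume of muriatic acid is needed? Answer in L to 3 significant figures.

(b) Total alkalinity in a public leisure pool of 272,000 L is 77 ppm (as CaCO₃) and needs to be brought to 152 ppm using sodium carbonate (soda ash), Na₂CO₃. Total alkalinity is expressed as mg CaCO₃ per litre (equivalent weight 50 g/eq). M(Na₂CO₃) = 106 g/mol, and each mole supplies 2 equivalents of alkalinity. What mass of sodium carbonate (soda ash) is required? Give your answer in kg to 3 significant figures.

(a) Volume: 1320 m³ = 1,320,000 L.
(a) Alkalinity to neutralize: (146 − 103) = 43 mg/L as CaCO₃ × 1,320,000 L = 56,760 g as CaCO₃.
(a) Equivalents of H⁺ required: 56,760 ÷ 50 g/eq = 1135 eq = 1135 mol HCl.
(a) Mass of HCl: 1135 × 36.5 = 41,430 g.
(a) Mass of 27.0% solution: 41,430 / 0.27 = 153,500 g.
(a) Volume: 153,500 g ÷ 1.12 g/mL = 137,000 mL.

(b) Alkalinity to add: (152 − 77) = 75 mg/L as CaCO₃ × 272,000 L = 20,400 g as CaCO₃.
(b) Equivalents: 20,400 g ÷ 50 g/eq = 408 eq.
(b) Each mole of Na₂CO₃ supplies 2 eq, so 408 / 2 = 204 mol.
(b) Mass: 204 mol × 106 g/mol = 21,620 g.

(a) 137 L; (b) 21.6 kg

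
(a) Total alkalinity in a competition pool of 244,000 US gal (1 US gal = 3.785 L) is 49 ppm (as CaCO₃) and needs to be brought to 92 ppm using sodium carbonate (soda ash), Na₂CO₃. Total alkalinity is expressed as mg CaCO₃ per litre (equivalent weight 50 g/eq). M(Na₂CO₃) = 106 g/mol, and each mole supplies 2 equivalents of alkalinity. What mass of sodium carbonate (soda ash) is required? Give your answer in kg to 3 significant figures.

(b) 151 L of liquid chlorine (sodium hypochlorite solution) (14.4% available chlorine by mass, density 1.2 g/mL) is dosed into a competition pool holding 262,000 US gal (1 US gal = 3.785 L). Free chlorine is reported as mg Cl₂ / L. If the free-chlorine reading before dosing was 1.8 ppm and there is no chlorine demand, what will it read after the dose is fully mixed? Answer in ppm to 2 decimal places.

(a) Volume: 244,000 US gal × 3.785 L/gal = 923,540 L.
(a) Alkalinity to add: (92 − 49) = 43 mg/L as CaCO₃ × 923,540 L = 39,710 g as CaCO₃.
(a) Equivalents: 39,710 g ÷ 50 g/eq = 794.2 eq.
(a) Each mole of Na₂CO₃ supplies 2 eq, so 794.2 / 2 = 397.1 mol.
(a) Mass: 397.1 mol × 106 g/mol = 42,090 g.

(b) Volume: 262,000 US gal × 3.785 L/gal = 991,670 L.
(b) Mass of solution: 151 L × 1000 mL/L × 1.2 g/mL = 181,200 g.
(b) Available chlorine delivered: 181,200 g × 0.144 = 26,090 g as Cl₂.
(b) Concentration rise: 26,090 g / 991,670 L = 26.31 mg/L = 26.31 ppm.
(b) Final FC: 1.8 + 26.31 = 28.11 ppm.

(a) 42.1 kg; (b) 28.11 ppm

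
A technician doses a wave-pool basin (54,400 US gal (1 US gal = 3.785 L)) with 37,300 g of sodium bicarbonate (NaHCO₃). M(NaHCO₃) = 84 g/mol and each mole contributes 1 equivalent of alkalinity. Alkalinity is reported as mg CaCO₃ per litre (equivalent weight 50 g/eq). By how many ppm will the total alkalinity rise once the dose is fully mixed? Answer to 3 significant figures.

Volume: 54,400 US gal × 3.785 L/gal = 205,904 L.
Moles of NaHCO₃: 37,300 g ÷ 84 g/mol = 444 mol → 444 eq of alkalinity.
As CaCO₃: 444 eq × 50 g/eq = 22,200 g.
Rise: 22,200 g / 205,904 L × 1000 = 107.8 mg/L.

108 ppm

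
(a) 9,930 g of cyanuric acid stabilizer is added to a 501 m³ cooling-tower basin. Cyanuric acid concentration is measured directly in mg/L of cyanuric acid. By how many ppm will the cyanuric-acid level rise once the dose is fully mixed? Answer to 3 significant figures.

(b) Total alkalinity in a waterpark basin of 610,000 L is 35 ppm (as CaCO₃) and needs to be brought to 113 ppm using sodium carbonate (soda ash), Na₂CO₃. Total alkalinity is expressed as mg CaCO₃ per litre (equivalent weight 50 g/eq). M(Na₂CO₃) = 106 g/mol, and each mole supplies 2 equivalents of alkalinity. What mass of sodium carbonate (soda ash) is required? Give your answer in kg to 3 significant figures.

(a) Volume: 501 m³ = 501,000 L.
(a) Rise: 9,930 g / 501,000 L × 1000 = 19.82 mg/L.

(b) Alkalinity to add: (113 − 35) = 78 mg/L as CaCO₃ × 610,000 L = 47,580 g as CaCO₃.
(b) Equivalents: 47,580 g ÷ 50 g/eq = 951.6 eq.
(b) Each mole of Na₂CO₃ supplies 2 eq, so 951.6 / 2 = 475.8 mol.
(b) Mass: 475.8 mol × 106 g/mol = 50,430 g.

(a) 19.8 ppm; (b) 50.4 kg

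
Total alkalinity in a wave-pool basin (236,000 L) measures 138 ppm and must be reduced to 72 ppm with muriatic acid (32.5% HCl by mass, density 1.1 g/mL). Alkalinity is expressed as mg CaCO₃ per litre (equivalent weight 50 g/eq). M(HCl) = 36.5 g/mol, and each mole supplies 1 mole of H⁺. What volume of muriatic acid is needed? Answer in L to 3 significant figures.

Alkalinity to neutralize: (138 − 72) = 66 mg/L as CaCO₃ × 236,000 L = 15,580 g as CaCO₃.
Equivalents of H⁺ required: 15,580 ÷ 50 g/eq = 311.5 eq = 311.5 mol HCl.
Mass of HCl: 311.5 × 36.5 = 11,370 g.
Mass of 32.5% solution: 11,370 / 0.325 = 34,990 g.
Volume: 34,990 g ÷ 1.1 g/mL = 31,810 mL.

31.8 L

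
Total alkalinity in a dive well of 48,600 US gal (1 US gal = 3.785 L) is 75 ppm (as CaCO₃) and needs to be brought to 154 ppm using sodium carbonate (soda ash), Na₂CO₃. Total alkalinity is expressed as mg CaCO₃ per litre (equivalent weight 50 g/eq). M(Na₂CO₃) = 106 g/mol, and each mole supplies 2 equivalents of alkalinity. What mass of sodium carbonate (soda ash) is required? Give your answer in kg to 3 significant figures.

Volume: 48,600 US gal × 3.785 L/gal = 183,951 L.
Alkalinity to add: (154 − 75) = 79 mg/L as CaCO₃ × 183,951 L = 14,530 g as CaCO₃.
Equivalents: 14,530 g ÷ 50 g/eq = 290.6 eq.
Each mole of Na₂CO₃ supplies 2 eq, so 290.6 / 2 = 145.3 mol.
Mass: 145.3 mol × 106 g/mol = 15,400 g.

15.4 kg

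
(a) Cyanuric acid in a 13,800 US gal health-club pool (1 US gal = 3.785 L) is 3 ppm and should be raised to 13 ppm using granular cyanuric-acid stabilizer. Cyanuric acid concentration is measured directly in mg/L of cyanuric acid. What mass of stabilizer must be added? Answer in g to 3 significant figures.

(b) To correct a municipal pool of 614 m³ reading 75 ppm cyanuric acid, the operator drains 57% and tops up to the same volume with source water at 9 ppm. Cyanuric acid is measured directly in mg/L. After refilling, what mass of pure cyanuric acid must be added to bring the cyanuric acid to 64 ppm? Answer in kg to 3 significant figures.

(a) Volume: 13,800 US gal × 3.785 L/gal = 52,233 L.
(a) CYA to add: (13 − 3) = 10 mg/L × 52,233 L = 522.3 g cyanuric acid.

(b) Volume: 614 m³ = 614,000 L.
(b) After draining 57% and refilling: 75 × 0.43 + 9 × 0.57 = 37.38 ppm.
(b) Deficit to target: 64 − 37.38 = 26.62 mg/L.
(b) Mass: 26.62 mg/L × 614,000 L = 16,340 g cyanuric acid.

(a) 522 g; (b) 16.3 kg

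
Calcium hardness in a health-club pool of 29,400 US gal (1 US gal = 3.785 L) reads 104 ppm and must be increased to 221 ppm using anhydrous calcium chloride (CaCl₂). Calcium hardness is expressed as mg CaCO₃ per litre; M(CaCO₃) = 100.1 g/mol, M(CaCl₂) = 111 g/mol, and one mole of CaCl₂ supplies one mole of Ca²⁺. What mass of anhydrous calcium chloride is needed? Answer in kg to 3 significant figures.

14.4 kg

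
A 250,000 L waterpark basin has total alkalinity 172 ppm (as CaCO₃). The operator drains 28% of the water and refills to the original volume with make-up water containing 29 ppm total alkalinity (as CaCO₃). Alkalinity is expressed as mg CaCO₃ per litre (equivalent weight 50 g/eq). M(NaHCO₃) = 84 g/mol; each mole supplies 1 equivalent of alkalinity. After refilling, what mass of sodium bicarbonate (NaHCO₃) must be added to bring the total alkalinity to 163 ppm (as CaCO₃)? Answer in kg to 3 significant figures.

After draining 28% and refilling: 172 × 0.72 + 29 × 0.28 = 131.96 ppm.
Deficit to target: 163 − 131.96 = 31.04 mg/L.
As CaCO₃: 31.04 mg/L × 250,000 L = 7760 g; ÷ 50 g/eq ÷ 1 = 155.2 mol NaHCO₃.
Mass: 155.2 × 84 = 13,040 g.

13.0 kg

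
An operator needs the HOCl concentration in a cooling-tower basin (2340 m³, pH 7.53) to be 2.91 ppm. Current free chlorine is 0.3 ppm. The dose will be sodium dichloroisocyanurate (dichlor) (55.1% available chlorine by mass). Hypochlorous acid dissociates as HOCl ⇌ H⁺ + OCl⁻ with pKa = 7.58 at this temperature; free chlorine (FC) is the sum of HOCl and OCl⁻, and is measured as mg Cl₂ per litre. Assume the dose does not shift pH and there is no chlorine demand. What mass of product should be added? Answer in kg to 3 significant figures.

Volume: 2340 m³ = 2,340,000 L.
[OCl⁻]/[HOCl] = 10^(pH − pKa) = 10^(7.53 − 7.58) = 0.8913; fraction as HOCl = 1/(1 + 0.8913) = 0.5288.
Free chlorine required for 2.91 ppm HOCl: 2.91 / 0.5288 = 5.504 ppm.
FC to add: 5.504 − 0.3 = 5.204 mg/L as Cl₂.
Cl₂ equivalent: 5.204 mg/L × 2,340,000 L = 12,180 g.
Product at 55.1% available Cl: 12,180 / 0.551 = 22,100 g.

22.1 kg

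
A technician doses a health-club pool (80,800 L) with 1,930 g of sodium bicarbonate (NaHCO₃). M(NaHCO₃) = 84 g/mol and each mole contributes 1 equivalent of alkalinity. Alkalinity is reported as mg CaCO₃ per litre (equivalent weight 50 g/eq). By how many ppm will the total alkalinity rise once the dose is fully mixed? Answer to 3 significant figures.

14.2 ppm

Moles of NaHCO₃: 1,930 g ÷ 84 g/mol = 22.98 mol → 22.98 eq of alkalinity.
As CaCO₃: 22.98 eq × 50 g/eq = 1149 g.
Rise: 1149 g / 80,800 L × 1000 = 14.22 mg/L.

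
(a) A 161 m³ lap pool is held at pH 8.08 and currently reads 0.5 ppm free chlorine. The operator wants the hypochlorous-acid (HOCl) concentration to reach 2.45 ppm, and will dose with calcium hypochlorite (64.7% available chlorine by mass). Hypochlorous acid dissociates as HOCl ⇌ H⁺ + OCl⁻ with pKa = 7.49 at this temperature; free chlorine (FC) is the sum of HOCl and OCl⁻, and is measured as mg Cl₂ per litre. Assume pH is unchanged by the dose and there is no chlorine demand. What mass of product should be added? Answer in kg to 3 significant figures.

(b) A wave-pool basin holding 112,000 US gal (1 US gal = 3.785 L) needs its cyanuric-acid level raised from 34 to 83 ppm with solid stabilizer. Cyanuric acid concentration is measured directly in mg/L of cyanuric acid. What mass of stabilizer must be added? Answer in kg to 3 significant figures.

(a) Volume: 161 m³ = 161,000 L.
(a) [OCl⁻]/[HOCl] = 10^(pH − pKa) = 10^(8.08 − 7.49) = 3.89; fraction as HOCl = 1/(1 + 3.89) = 0.2045.
(a) Free chlorine required for 2.45 ppm HOCl: 2.45 / 0.2045 = 11.98 ppm.
(a) FC to add: 11.98 − 0.5 = 11.48 mg/L as Cl₂.
(a) Cl₂ equivalent: 11.48 mg/L × 161,000 L = 1849 g.
(a) Product at 64.7% available Cl: 1849 / 0.647 = 2857 g.

(b) Volume: 112,000 US gal × 3.785 L/gal = 423,920 L.
(b) CYA to add: (83 − 34) = 49 mg/L × 423,920 L = 20,770 g cyanuric acid.

(a) 2.86 kg; (b) 20.8 kg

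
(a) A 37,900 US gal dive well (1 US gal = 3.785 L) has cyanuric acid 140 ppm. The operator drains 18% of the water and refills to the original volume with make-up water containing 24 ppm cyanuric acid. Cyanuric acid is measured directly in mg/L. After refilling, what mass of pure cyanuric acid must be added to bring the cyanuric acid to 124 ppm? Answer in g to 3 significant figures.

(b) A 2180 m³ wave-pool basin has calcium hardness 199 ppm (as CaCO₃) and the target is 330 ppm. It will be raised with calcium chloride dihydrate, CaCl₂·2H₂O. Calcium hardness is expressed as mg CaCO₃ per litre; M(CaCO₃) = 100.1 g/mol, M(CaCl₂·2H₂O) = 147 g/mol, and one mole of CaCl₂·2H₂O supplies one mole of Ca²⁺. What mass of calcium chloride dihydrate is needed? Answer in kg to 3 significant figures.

(a) Volume: 37,900 US gal × 3.785 L/gal = 143,452 L.
(a) After draining 18% and refilling: 140 × 0.82 + 24 × 0.18 = 119.12 ppm.
(a) Deficit to target: 124 − 119.12 = 4.88 mg/L.
(a) Mass: 4.88 mg/L × 143,452 L = 700 g cyanuric acid.

(b) Volume: 2180 m³ = 2,180,000 L.
(b) Hardness to add: (330 − 199) = 131 mg/L as CaCO₃ × 2,180,000 L = 285,600 g as CaCO₃.
(b) Moles of Ca²⁺ (1 mol Ca²⁺ ≡ 1 mol CaCO₃): 285,600 / 100.1 g/mol = 2853 mol.
(b) Mass of CaCl₂·2H₂O: 2853 × 147 = 419,400 g.

(a) 700 g; (b) 419 kg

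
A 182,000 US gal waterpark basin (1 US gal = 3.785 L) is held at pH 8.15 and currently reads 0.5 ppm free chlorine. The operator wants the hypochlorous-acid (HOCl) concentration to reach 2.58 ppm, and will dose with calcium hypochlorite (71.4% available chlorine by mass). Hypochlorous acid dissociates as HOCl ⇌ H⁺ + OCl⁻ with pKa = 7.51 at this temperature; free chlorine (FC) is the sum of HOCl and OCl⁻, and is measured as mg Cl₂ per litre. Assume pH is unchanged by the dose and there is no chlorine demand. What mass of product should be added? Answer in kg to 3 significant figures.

12.9 kg

Volume: 182,000 US gal × 3.785 L/gal = 688,870 L.
[OCl⁻]/[HOCl] = 10^(pH − pKa) = 10^(8.15 − 7.51) = 4.365; fraction as HOCl = 1/(1 + 4.365) = 0.1864.
Free chlorine required for 2.58 ppm HOCl: 2.58 / 0.1864 = 13.84 ppm.
FC to add: 13.84 − 0.5 = 13.34 mg/L as Cl₂.
Cl₂ equivalent: 13.34 mg/L × 688,870 L = 9191 g.
Product at 71.4% available Cl: 9191 / 0.714 = 12,870 g.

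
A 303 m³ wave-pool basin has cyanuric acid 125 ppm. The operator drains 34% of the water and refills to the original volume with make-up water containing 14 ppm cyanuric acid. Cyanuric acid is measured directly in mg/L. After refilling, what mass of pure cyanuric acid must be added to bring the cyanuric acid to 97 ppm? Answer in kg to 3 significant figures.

Volume: 303 m³ = 303,000 L.
After draining 34% and refilling: 125 × 0.66 + 14 × 0.34 = 87.26 ppm.
Deficit to target: 97 − 87.26 = 9.74 mg/L.
Mass: 9.74 mg/L × 303,000 L = 2951 g cyanuric acid.

2.95 kg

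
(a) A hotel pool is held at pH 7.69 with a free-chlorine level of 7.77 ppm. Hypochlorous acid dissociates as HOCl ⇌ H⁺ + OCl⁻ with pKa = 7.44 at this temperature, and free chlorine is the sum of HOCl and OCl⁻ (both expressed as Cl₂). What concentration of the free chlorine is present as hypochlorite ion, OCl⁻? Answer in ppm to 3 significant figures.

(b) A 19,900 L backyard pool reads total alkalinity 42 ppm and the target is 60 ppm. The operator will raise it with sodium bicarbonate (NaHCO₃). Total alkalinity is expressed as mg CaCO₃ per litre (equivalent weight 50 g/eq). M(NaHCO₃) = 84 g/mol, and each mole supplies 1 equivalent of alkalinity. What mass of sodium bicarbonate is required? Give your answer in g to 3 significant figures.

(a) 4.97 ppm; (b) 602 g

(a) [OCl⁻]/[HOCl] = 10^(pH − pKa) = 10^(7.69 − 7.44) = 10^0.25 = 1.778.
(a) Fraction as HOCl = 1 / (1 + 1.778) = 0.3599.
(a) OCl⁻ = (1 − 0.3599) × 7.77 ppm = 4.973 ppm.

(b) Alkalinity to add: (60 − 42) = 18 mg/L as CaCO₃ × 19,900 L = 358.2 g as CaCO₃.
(b) Equivalents: 358.2 g ÷ 50 g/eq = 7.164 eq.
(b) NaHCO₃ supplies 1 eq per mole → 7.164 mol.
(b) Mass: 7.164 mol × 84 g/mol = 601.8 g.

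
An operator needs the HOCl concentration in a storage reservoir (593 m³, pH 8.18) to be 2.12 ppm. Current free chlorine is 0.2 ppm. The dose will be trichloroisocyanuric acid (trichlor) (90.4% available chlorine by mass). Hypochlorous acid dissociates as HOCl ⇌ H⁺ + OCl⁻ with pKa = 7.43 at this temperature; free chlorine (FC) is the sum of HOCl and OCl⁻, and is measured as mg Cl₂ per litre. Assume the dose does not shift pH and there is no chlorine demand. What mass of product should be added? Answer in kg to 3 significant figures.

9.08 kg

Volume: 593 m³ = 593,000 L.
[OCl⁻]/[HOCl] = 10^(pH − pKa) = 10^(8.18 − 7.43) = 5.623; fraction as HOCl = 1/(1 + 5.623) = 0.151.
Free chlorine required for 2.12 ppm HOCl: 2.12 / 0.151 = 14.04 ppm.
FC to add: 14.04 − 0.2 = 13.84 mg/L as Cl₂.
Cl₂ equivalent: 13.84 mg/L × 593,000 L = 8208 g.
Product at 90.4% available Cl: 8208 / 0.904 = 9080 g.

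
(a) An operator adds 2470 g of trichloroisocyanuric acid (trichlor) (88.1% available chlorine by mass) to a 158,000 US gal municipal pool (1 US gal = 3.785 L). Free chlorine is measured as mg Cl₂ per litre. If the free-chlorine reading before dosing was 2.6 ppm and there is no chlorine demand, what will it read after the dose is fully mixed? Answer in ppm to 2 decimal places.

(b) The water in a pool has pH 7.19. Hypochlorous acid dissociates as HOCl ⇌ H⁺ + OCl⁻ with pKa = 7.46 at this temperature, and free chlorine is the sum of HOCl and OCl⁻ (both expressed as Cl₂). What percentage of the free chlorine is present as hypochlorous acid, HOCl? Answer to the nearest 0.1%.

(a) Volume: 158,000 US gal × 3.785 L/gal = 598,030 L.
(a) Available chlorine delivered: 2470 g × 0.881 = 2176 g as Cl₂.
(a) Concentration rise: 2176 g / 598,030 L = 3.639 mg/L = 3.64 ppm.
(a) Final FC: 2.6 + 3.64 = 6.24 ppm.

(b) [OCl⁻]/[HOCl] = 10^(pH − pKa) = 10^(7.19 − 7.46) = 10^-0.27 = 0.537.
(b) Fraction as HOCl = 1 / (1 + 0.537) = 0.6506.

(a) 6.24 ppm; (b) 65.1%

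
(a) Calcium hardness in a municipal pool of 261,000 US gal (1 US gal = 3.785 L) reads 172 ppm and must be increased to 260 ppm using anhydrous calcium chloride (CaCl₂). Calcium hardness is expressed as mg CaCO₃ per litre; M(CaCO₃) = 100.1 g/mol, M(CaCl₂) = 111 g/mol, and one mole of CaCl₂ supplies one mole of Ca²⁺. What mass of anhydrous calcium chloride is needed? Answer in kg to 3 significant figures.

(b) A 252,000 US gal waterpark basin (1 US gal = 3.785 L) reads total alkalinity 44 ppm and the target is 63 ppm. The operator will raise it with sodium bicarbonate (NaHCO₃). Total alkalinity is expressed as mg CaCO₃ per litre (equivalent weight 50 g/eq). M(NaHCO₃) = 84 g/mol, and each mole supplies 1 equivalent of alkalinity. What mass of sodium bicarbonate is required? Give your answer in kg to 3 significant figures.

(a) Volume: 261,000 US gal × 3.785 L/gal = 987,885 L.
(a) Hardness to add: (260 − 172) = 88 mg/L as CaCO₃ × 987,885 L = 86,930 g as CaCO₃.
(a) Moles of Ca²⁺ (1 mol Ca²⁺ ≡ 1 mol CaCO₃): 86,930 / 100.1 g/mol = 868.5 mol.
(a) Mass of CaCl₂: 868.5 × 111 = 96,400 g.

(b) Volume: 252,000 US gal × 3.785 L/gal = 953,820 L.
(b) Alkalinity to add: (63 − 44) = 19 mg/L as CaCO₃ × 953,820 L = 18,120 g as CaCO₃.
(b) Equivalents: 18,120 g ÷ 50 g/eq = 362.5 eq.
(b) NaHCO₃ supplies 1 eq per mole → 362.5 mol.
(b) Mass: 362.5 mol × 84 g/mol = 30,450 g.

(a) 96.4 kg; (b) 30.4 kg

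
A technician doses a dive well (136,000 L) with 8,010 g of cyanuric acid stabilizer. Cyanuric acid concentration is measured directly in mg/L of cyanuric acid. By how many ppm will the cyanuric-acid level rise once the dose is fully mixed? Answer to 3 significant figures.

58.9 ppm

Rise: 8,010 g / 136,000 L × 1000 = 58.9 mg/L.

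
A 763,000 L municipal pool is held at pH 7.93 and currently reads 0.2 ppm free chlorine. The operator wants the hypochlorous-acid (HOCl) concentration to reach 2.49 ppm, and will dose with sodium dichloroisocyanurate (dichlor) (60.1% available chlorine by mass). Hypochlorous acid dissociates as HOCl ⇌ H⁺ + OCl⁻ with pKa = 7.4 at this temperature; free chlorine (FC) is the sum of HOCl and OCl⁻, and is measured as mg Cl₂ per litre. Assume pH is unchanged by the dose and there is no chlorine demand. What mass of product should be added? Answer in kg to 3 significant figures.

13.6 kg

[OCl⁻]/[HOCl] = 10^(pH − pKa) = 10^(7.93 − 7.4) = 3.388; fraction as HOCl = 1/(1 + 3.388) = 0.2279.
Free chlorine required for 2.49 ppm HOCl: 2.49 / 0.2279 = 10.93 ppm.
FC to add: 10.93 − 0.2 = 10.73 mg/L as Cl₂.
Cl₂ equivalent: 10.73 mg/L × 763,000 L = 8185 g.
Product at 60.1% available Cl: 8185 / 0.601 = 13,620 g.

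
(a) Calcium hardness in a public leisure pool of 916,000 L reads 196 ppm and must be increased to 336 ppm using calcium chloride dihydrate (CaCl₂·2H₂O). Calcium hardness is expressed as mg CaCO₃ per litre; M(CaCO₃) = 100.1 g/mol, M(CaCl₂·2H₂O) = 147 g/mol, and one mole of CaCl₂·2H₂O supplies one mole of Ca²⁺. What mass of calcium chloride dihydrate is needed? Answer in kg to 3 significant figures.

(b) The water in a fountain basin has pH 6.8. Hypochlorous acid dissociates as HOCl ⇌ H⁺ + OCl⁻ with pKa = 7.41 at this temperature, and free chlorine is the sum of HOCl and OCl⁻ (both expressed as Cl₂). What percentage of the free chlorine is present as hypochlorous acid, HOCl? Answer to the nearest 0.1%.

(a) 188 kg; (b) 80.3%

(a) Hardness to add: (336 − 196) = 140 mg/L as CaCO₃ × 916,000 L = 128,200 g as CaCO₃.
(a) Moles of Ca²⁺ (1 mol Ca²⁺ ≡ 1 mol CaCO₃): 128,200 / 100.1 g/mol = 1281 mol.
(a) Mass of CaCl₂·2H₂O: 1281 × 147 = 188,300 g.

(b) [OCl⁻]/[HOCl] = 10^(pH − pKa) = 10^(6.8 − 7.41) = 10^-0.61 = 0.2455.
(b) Fraction as HOCl = 1 / (1 + 0.2455) = 0.8029.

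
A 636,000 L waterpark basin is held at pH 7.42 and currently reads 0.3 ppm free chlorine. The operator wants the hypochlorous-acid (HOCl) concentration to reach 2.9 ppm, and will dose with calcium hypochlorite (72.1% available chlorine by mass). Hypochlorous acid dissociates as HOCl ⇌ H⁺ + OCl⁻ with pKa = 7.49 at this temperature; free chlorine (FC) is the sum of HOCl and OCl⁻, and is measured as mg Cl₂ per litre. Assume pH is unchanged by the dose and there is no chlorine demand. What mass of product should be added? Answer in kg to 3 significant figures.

4.47 kg

[OCl⁻]/[HOCl] = 10^(pH − pKa) = 10^(7.42 − 7.49) = 0.8511; fraction as HOCl = 1/(1 + 0.8511) = 0.5402.
Free chlorine required for 2.9 ppm HOCl: 2.9 / 0.5402 = 5.368 ppm.
FC to add: 5.368 − 0.3 = 5.068 mg/L as Cl₂.
Cl₂ equivalent: 5.068 mg/L × 636,000 L = 3223 g.
Product at 72.1% available Cl: 3223 / 0.721 = 4471 g.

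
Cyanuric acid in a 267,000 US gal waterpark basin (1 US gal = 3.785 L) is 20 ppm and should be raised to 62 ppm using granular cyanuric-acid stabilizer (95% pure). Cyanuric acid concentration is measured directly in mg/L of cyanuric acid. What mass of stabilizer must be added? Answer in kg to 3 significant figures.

44.7 kg

Volume: 267,000 US gal × 3.785 L/gal = 1,010,595 L.
CYA to add: (62 − 20) = 42 mg/L × 1,010,595 L = 42,440 g cyanuric acid.
At 95% purity: 42,440 / 0.95 = 44,680 g product.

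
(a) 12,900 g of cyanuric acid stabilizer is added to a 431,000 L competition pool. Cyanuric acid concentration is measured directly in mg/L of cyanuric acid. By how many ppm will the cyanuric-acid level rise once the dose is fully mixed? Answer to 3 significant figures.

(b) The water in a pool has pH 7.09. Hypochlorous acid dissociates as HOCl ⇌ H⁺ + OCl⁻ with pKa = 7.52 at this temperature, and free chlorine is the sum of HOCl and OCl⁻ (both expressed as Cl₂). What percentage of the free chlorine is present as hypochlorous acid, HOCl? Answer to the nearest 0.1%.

(a) Rise: 12,900 g / 431,000 L × 1000 = 29.93 mg/L.

(b) [OCl⁻]/[HOCl] = 10^(pH − pKa) = 10^(7.09 − 7.52) = 10^-0.43 = 0.3715.
(b) Fraction as HOCl = 1 / (1 + 0.3715) = 0.7291.

(a) 29.9 ppm; (b) 72.9%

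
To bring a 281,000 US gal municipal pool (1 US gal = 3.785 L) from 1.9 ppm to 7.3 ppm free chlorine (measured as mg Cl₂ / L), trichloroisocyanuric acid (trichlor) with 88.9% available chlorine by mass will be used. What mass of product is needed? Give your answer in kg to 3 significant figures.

Volume: 281,000 US gal × 3.785 L/gal = 1,063,585 L.
Chlorine deficit: 7.3 − 1.9 = 5.4 ppm = 5.4 mg/L as Cl₂.
Cl₂ equivalent needed: 5.4 mg/L × 1,063,585 L = 5,743,000 mg = 5743 g.
Product at 88.9% available chlorine: 5743 / 0.889 = 6460 g.

6.46 kg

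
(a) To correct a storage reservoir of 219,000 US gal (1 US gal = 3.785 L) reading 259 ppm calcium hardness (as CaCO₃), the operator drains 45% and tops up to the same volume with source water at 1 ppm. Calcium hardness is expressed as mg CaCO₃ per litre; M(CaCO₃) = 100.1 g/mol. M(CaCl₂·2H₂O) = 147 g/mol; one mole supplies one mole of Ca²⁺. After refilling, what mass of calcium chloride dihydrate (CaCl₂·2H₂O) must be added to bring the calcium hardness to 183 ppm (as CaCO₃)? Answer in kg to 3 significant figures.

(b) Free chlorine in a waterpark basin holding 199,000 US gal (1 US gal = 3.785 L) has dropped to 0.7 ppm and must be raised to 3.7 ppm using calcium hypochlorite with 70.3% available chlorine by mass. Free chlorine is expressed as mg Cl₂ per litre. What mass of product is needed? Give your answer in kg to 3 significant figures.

(a) Volume: 219,000 US gal × 3.785 L/gal = 828,915 L.
(a) After draining 45% and refilling: 259 × 0.55 + 1 × 0.45 = 142.9 ppm.
(a) Deficit to target: 183 − 142.9 = 40.1 mg/L.
(a) As CaCO₃: 40.1 mg/L × 828,915 L = 33,240 g; ÷ 100.1 = 332.1 mol Ca²⁺.
(a) Mass: 332.1 × 147 = 48,810 g.

(b) Volume: 199,000 US gal × 3.785 L/gal = 753,215 L.
(b) Chlorine deficit: 3.7 − 0.7 = 3 ppm = 3 mg/L as Cl₂.
(b) Cl₂ equivalent needed: 3 mg/L × 753,215 L = 2,260,000 mg = 2260 g.
(b) Product at 70.3% available chlorine: 2260 / 0.703 = 3214 g.

(a) 48.8 kg; (b) 3.21 kg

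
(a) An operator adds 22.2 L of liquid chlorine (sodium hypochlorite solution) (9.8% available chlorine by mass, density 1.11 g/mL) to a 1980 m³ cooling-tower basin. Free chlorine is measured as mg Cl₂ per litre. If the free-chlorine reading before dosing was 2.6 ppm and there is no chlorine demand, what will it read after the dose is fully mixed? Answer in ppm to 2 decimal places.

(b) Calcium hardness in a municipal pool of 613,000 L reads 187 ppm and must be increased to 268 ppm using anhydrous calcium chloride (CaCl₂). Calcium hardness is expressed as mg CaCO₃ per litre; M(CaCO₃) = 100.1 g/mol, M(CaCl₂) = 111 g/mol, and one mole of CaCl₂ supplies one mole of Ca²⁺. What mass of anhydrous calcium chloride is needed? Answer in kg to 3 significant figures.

(a) 3.82 ppm; (b) 55.1 kg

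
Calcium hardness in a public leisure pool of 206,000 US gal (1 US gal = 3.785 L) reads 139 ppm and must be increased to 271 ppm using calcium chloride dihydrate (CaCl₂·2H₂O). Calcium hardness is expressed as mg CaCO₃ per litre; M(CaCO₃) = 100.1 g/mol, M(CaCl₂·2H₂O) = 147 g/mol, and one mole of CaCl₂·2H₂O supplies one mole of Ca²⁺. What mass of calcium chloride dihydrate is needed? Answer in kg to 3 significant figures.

Volume: 206,000 US gal × 3.785 L/gal = 779,710 L.
Hardness to add: (271 − 139) = 132 mg/L as CaCO₃ × 779,710 L = 102,900 g as CaCO₃.
Moles of Ca²⁺ (1 mol Ca²⁺ ≡ 1 mol CaCO₃): 102,900 / 100.1 g/mol = 1028 mol.
Mass of CaCl₂·2H₂O: 1028 × 147 = 151,100 g.

151 kg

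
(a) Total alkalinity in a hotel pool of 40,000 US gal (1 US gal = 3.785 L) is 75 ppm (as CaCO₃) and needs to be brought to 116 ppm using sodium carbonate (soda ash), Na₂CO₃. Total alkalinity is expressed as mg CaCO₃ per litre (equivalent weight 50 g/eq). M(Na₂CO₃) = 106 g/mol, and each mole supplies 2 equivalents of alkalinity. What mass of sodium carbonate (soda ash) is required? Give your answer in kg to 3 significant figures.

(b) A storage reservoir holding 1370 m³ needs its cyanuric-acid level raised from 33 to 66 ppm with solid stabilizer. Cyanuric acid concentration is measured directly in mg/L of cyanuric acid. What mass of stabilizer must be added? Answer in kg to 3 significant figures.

(a) Volume: 40,000 US gal × 3.785 L/gal = 151,400 L.
(a) Alkalinity to add: (116 − 75) = 41 mg/L as CaCO₃ × 151,400 L = 6207 g as CaCO₃.
(a) Equivalents: 6207 g ÷ 50 g/eq = 124.1 eq.
(a) Each mole of Na₂CO₃ supplies 2 eq, so 124.1 / 2 = 62.07 mol.
(a) Mass: 62.07 mol × 106 g/mol = 6580 g.

(b) Volume: 1370 m³ = 1,370,000 L.
(b) CYA to add: (66 − 33) = 33 mg/L × 1,370,000 L = 45,210 g cyanuric acid.

(a) 6.58 kg; (b) 45.2 kg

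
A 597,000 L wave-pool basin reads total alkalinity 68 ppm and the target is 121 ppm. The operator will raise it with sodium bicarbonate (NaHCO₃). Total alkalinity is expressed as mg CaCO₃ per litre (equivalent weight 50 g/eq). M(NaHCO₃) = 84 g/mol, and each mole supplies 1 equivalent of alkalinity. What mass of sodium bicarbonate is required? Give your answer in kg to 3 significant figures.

53.2 kg

Alkalinity to add: (121 − 68) = 53 mg/L as CaCO₃ × 597,000 L = 31,640 g as CaCO₃.
Equivalents: 31,640 g ÷ 50 g/eq = 632.8 eq.
NaHCO₃ supplies 1 eq per mole → 632.8 mol.
Mass: 632.8 mol × 84 g/mol = 53,160 g.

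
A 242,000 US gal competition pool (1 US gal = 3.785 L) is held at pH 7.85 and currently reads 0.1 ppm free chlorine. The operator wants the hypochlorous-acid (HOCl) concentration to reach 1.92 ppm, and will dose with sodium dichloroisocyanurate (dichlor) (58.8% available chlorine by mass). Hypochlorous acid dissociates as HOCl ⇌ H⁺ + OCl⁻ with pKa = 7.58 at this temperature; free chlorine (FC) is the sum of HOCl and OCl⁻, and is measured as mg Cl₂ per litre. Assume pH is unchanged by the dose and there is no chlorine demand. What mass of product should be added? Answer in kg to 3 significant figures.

8.40 kg

Volume: 242,000 US gal × 3.785 L/gal = 915,970 L.
[OCl⁻]/[HOCl] = 10^(pH − pKa) = 10^(7.85 − 7.58) = 1.862; fraction as HOCl = 1/(1 + 1.862) = 0.3494.
Free chlorine required for 1.92 ppm HOCl: 1.92 / 0.3494 = 5.495 ppm.
FC to add: 5.495 − 0.1 = 5.395 mg/L as Cl₂.
Cl₂ equivalent: 5.395 mg/L × 915,970 L = 4942 g.
Product at 58.8% available Cl: 4942 / 0.588 = 8405 g.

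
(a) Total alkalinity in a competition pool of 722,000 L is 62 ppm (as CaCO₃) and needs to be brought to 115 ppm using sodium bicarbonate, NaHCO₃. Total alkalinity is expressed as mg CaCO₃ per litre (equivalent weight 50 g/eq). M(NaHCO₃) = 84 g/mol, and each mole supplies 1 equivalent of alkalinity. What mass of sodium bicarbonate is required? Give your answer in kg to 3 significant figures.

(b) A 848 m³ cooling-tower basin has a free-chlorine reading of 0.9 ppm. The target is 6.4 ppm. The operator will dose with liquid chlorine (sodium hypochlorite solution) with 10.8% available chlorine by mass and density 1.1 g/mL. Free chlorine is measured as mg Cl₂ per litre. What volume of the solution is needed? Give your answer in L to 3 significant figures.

(a) Alkalinity to add: (115 − 62) = 53 mg/L as CaCO₃ × 722,000 L = 38,270 g as CaCO₃.
(a) Equivalents: 38,270 g ÷ 50 g/eq = 765.3 eq.
(a) NaHCO₃ supplies 1 eq per mole → 765.3 mol.
(a) Mass: 765.3 mol × 84 g/mol = 64,290 g.

(b) Volume: 848 m³ = 848,000 L.
(b) Chlorine deficit: 6.4 − 0.9 = 5.5 ppm = 5.5 mg/L as Cl₂.
(b) Cl₂ equivalent needed: 5.5 mg/L × 848,000 L = 4,664,000 mg = 4664 g.
(b) Product at 10.8% available chlorine: 4664 / 0.108 = 43,190 g.
(b) Volume at density 1.1 g/mL: 43,190 g ÷ 1.1 g/mL = 39,260 mL.

(a) 64.3 kg; (b) 39.3 L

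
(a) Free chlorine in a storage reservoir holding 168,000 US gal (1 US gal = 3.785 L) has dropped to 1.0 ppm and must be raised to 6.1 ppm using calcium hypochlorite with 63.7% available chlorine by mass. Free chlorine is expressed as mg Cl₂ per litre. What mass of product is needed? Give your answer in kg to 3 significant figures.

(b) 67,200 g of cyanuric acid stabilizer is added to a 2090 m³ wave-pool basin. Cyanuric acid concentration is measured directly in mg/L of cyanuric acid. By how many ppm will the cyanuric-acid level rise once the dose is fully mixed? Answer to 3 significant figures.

(a) 5.09 kg; (b) 32.2 ppm

(a) Volume: 168,000 US gal × 3.785 L/gal = 635,880 L.
(a) Chlorine deficit: 6.1 − 1.0 = 5.1 ppm = 5.1 mg/L as Cl₂.
(a) Cl₂ equivalent needed: 5.1 mg/L × 635,880 L = 3,243,000 mg = 3243 g.
(a) Product at 63.7% available chlorine: 3243 / 0.637 = 5091 g.

(b) Volume: 2090 m³ = 2,090,000 L.
(b) Rise: 67,200 g / 2,090,000 L × 1000 = 32.15 mg/L.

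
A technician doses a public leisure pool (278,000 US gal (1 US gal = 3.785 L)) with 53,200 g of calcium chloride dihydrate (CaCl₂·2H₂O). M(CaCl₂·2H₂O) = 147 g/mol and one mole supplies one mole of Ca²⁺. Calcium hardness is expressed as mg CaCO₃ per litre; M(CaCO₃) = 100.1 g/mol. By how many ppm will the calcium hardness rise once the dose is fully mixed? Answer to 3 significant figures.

Volume: 278,000 US gal × 3.785 L/gal = 1,052,230 L.
Moles of Ca²⁺: 53,200 g ÷ 147 g/mol = 361.9 mol.
As CaCO₃: 361.9 mol × 100.1 g/mol = 36,230 g.
Rise: 36,230 g / 1,052,230 L × 1000 = 34.43 mg/L.

34.4 ppm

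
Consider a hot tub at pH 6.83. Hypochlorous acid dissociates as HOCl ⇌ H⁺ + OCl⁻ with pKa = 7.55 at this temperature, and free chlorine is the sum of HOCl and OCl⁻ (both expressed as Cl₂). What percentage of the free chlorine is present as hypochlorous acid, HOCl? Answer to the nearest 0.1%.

[OCl⁻]/[HOCl] = 10^(pH − pKa) = 10^(6.83 − 7.55) = 10^-0.72 = 0.1905.
Fraction as HOCl = 1 / (1 + 0.1905) = 0.84.

84.0%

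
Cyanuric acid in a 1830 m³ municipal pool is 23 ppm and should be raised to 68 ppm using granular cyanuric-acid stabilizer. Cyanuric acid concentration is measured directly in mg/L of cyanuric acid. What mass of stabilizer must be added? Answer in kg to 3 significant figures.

82.3 kg

Volume: 1830 m³ = 1,830,000 L.
CYA to add: (68 − 23) = 45 mg/L × 1,830,000 L = 82,350 g cyanuric acid.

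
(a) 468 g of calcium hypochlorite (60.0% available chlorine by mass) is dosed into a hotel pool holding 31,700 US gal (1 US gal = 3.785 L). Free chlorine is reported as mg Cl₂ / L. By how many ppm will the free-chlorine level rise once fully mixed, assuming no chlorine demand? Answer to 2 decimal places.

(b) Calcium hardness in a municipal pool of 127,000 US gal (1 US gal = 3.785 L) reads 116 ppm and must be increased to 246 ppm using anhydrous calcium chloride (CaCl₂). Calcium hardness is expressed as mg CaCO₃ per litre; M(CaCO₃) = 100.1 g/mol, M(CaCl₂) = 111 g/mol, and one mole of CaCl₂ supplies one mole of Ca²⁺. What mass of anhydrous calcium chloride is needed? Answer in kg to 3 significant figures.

(a) Volume: 31,700 US gal × 3.785 L/gal = 119,984 L.
(a) Available chlorine delivered: 468 g × 0.6 = 280.8 g as Cl₂.
(a) Concentration rise: 280.8 g / 119,984 L = 2.34 mg/L = 2.34 ppm.

(b) Volume: 127,000 US gal × 3.785 L/gal = 480,695 L.
(b) Hardness to add: (246 − 116) = 130 mg/L as CaCO₃ × 480,695 L = 62,490 g as CaCO₃.
(b) Moles of Ca²⁺ (1 mol Ca²⁺ ≡ 1 mol CaCO₃): 62,490 / 100.1 g/mol = 624.3 mol.
(b) Mass of CaCl₂: 624.3 × 111 = 69,290 g.

(a) 2.34 ppm; (b) 69.3 kg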